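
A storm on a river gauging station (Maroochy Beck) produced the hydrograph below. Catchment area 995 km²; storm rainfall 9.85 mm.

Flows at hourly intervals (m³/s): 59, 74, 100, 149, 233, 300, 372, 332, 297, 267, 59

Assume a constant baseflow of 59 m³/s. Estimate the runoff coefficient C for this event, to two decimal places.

ΣQ_DR = 1593 m³/s; V = ΣQ_DR·Δt = 5.735 × 10^6 m³.
Runoff depth d = V / A = 5.764 mm.
C = d / P = 5.764 / 9.85 = 0.59.

C ≈ 0.59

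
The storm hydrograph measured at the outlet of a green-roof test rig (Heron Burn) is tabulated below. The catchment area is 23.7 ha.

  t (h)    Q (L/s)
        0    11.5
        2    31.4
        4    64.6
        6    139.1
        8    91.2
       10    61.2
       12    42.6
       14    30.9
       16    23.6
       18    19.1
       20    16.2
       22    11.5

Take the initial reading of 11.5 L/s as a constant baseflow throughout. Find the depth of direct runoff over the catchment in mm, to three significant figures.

Direct runoff: 0.0, 19.9, 53.1, 127.6, 79.7, 49.7, 31.1, 19.4, 12.1, 7.6, 4.7, 0.0 L/s; ΣQ_DR = 404.9 L/s.
V = ΣQ_DR · Δt = 404.9 × 7200 s = 2.915 × 10^6 L.
Over A = 23.7 ha, depth = V / A = 12.3 mm.

d ≈ 12.3 mm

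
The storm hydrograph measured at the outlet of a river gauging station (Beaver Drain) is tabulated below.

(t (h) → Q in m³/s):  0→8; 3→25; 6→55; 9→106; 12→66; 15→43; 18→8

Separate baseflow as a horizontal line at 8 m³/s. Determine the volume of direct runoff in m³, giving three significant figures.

V ≈ 2.75 × 10^6 m³

Direct-runoff ordinates (Q − Q_b): 0.0, 17.0, 47.0, 98.0, 58.0, 35.0, 0.0 m³/s.
ΣQ_DR = 255.0 m³/s.
With Δt = 3 h = 10800 s, V = ΣQ_DR · Δt = 255.0 × 10800 = 2.75 × 10^6 m³.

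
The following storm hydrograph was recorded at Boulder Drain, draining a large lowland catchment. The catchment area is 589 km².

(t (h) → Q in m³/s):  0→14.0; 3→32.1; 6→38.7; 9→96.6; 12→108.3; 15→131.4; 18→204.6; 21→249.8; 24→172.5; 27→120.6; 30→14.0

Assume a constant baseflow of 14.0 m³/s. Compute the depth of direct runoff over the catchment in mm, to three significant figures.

d ≈ 18.9 mm

Direct runoff: 0.0, 18.1, 24.7, 82.6, 94.3, 117.4, 190.6, 235.8, 158.5, 106.6, 0.0 m³/s; ΣQ_DR = 1029 m³/s.
V = ΣQ_DR · Δt = 1029 × 10800 s = 1.111 × 10^7 m³.
Over A = 589 km², depth = V / A = 18.9 mm.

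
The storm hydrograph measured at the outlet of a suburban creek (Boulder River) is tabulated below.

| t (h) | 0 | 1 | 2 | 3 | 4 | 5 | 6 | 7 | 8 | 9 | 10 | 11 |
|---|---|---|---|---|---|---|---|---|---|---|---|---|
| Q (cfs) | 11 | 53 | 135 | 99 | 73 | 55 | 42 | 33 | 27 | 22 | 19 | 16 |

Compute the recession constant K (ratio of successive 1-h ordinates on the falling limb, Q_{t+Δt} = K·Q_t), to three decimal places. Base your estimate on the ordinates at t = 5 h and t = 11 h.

Using the recession-limb readings at t = 5 h and t = 11 h: Q falls from 55 to 16 cfs over 6 intervals.
K = (Q₂/Q₁)^(1/6) = (16/55)^(1/6) = 0.814.

K ≈ 0.814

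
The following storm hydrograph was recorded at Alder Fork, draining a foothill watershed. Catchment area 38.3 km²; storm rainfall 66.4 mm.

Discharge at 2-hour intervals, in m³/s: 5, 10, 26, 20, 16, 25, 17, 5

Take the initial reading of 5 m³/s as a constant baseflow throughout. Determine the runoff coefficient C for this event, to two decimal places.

C ≈ 0.24

ΣQ_DR = 84.00 m³/s; V = ΣQ_DR·Δt = 6.048 × 10^5 m³.
Runoff depth d = V / A = 15.79 mm.
C = d / P = 15.79 / 66.4 = 0.24.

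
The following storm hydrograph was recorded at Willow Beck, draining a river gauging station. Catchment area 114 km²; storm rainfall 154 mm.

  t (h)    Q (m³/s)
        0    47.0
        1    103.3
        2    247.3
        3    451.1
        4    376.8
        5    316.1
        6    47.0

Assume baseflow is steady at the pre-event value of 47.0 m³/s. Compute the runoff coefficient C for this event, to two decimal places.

C ≈ 0.26

ΣQ_DR = 1260 m³/s; V = ΣQ_DR·Δt = 4.535 × 10^6 m³.
Runoff depth d = V / A = 39.78 mm.
C = d / P = 39.78 / 154 = 0.26.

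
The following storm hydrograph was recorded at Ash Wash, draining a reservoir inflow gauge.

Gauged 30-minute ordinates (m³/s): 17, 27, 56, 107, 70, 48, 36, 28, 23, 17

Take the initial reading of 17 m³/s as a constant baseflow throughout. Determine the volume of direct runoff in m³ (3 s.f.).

Direct-runoff ordinates (Q − Q_b): 0.0, 10.0, 39.0, 90.0, 53.0, 31.0, 19.0, 11.0, 6.0, 0.0 m³/s.
ΣQ_DR = 259.0 m³/s.
With Δt = 0.5 h = 1800 s, V = ΣQ_DR · Δt = 259.0 × 1800 = 4.66 × 10^5 m³.

V ≈ 4.66 × 10^5 m³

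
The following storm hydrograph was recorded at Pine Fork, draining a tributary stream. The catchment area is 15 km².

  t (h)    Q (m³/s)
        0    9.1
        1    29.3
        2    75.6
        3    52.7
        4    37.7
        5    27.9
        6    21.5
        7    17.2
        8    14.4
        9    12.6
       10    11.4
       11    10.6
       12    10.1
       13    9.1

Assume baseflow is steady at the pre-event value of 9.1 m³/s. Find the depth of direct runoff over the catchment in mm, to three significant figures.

d ≈ 50.8 mm

Direct runoff: 0.0, 20.2, 66.5, 43.6, 28.6, 18.8, 12.4, 8.1, 5.3, 3.5, 2.3, 1.5, 1.0, 0.0 m³/s; ΣQ_DR = 211.8 m³/s.
V = ΣQ_DR · Δt = 211.8 × 3600 s = 7.625 × 10^5 m³.
Over A = 15 km², depth = V / A = 50.8 mm.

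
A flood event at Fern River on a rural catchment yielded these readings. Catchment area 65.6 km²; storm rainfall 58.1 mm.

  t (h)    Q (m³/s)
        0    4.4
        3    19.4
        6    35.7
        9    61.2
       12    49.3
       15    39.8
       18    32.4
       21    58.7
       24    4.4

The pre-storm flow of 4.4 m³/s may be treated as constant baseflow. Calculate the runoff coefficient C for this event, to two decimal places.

C ≈ 0.75

ΣQ_DR = 265.7 m³/s; V = ΣQ_DR·Δt = 2.870 × 10^6 m³.
Runoff depth d = V / A = 43.74 mm.
C = d / P = 43.74 / 58.1 = 0.75.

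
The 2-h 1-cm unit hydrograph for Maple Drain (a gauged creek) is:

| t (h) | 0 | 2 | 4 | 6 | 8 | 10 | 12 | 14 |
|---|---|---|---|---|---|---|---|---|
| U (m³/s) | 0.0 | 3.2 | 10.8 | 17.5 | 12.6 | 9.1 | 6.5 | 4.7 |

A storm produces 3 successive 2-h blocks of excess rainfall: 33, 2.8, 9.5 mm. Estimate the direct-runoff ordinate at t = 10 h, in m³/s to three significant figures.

By discrete convolution, Q_j = Σ (P_i / 10 mm) · U_{j−i}.
At t = 10 h (j=5): Q = (33/10)·9.1 + (2.8/10)·12.6 + (9.5/10)·17.5 = 50.2 m³/s.

Q ≈ 50.2 m³/s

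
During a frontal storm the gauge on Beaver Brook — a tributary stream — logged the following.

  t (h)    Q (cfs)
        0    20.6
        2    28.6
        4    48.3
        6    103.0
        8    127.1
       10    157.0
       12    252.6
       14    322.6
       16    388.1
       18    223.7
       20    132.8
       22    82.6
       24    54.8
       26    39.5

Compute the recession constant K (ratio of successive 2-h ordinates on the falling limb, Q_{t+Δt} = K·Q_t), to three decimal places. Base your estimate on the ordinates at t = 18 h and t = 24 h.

Using the recession-limb readings at t = 18 h and t = 24 h: Q falls from 223.7 to 54.8 cfs over 3 intervals.
K = (Q₂/Q₁)^(1/3) = (54.8/223.7)^(1/3) = 0.626.

K ≈ 0.626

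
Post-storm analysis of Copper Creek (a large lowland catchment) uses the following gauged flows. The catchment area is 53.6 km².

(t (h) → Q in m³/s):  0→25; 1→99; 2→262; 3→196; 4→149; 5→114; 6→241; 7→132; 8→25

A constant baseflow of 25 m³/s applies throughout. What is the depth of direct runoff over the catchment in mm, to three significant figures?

Direct runoff: 0.0, 74.0, 237.0, 171.0, 124.0, 89.0, 216.0, 107.0, 0.0 m³/s; ΣQ_DR = 1018 m³/s.
V = ΣQ_DR · Δt = 1018 × 3600 s = 3.665 × 10^6 m³.
Over A = 53.6 km², depth = V / A = 68.4 mm.

d ≈ 68.4 mm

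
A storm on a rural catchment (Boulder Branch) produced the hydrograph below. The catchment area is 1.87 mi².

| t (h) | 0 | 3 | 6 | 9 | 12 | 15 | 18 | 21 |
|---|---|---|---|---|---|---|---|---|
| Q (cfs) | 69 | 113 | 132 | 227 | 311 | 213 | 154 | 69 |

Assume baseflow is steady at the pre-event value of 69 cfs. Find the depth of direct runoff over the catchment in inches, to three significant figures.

d ≈ 1.83 in

Direct runoff: 0.0, 44.0, 63.0, 158.0, 242.0, 144.0, 85.0, 0.0 cfs; ΣQ_DR = 736.0 cfs.
V = ΣQ_DR · Δt = 736.0 × 10800 s = 7.949 × 10^6 ft³.
Over A = 1.87 mi², depth = V / A = 1.83 in.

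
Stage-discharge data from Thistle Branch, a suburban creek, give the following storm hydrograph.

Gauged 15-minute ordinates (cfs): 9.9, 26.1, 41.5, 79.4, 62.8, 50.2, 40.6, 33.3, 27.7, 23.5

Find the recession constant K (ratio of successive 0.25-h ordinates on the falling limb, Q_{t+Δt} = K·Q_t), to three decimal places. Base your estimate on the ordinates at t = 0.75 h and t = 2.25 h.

K ≈ 0.816

Using the recession-limb readings at t = 0.75 h and t = 2.25 h: Q falls from 79.4 to 23.5 cfs over 6 intervals.
K = (Q₂/Q₁)^(1/6) = (23.5/79.4)^(1/6) = 0.816.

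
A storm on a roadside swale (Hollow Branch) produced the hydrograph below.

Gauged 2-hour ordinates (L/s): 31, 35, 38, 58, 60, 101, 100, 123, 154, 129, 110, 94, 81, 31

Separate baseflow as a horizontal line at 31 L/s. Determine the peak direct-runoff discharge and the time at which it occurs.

Q_p = 123.0 L/s at t = 16 h

Subtracting baseflow gives direct-runoff ordinates: 0.0, 4.0, 7.0, 27.0, 29.0, 70.0, 69.0, 92.0, 123.0, 98.0, 79.0, 63.0, 50.0, 0.0 L/s.
The maximum is 123.0 L/s, occurring at the reading for t = 16 h.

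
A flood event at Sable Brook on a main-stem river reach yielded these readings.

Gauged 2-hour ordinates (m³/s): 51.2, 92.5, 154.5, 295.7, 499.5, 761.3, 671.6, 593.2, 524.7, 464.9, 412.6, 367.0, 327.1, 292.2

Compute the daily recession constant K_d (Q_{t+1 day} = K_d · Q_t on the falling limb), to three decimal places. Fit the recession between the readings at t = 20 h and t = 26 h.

K_d ≈ 0.252

Between t = 20 h and t = 26 h the flow falls from 412.6 to 292.2 m³/s over 3×2 h = 6 h.
Per-interval ratio K = (292.2/412.6)^(1/3) = 0.8914; K_d = K^(24/2) = 0.252.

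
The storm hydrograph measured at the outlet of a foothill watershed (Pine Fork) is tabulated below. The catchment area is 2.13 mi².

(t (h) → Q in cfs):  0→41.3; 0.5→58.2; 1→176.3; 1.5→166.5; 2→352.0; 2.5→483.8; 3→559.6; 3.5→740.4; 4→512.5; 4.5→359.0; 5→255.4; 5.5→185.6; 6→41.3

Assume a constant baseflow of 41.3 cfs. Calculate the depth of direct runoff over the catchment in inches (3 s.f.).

d ≈ 1.23 in

Direct runoff: 0.0, 16.9, 135.0, 125.2, 310.7, 442.5, 518.3, 699.1, 471.2, 317.7, 214.1, 144.3, 0.0 cfs; ΣQ_DR = 3395 cfs.
V = ΣQ_DR · Δt = 3395 × 1800 s = 6.111 × 10^6 ft³.
Over A = 2.13 mi², depth = V / A = 1.23 in.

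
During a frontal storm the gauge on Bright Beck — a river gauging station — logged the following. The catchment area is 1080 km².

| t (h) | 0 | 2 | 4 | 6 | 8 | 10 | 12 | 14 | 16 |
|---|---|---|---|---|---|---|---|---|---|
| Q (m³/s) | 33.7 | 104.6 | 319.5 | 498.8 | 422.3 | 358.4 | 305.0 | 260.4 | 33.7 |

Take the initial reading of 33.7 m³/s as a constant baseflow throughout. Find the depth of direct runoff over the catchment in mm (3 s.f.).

d ≈ 13.6 mm

Direct runoff: 0.0, 70.9, 285.8, 465.1, 388.6, 324.7, 271.3, 226.7, 0.0 m³/s; ΣQ_DR = 2033 m³/s.
V = ΣQ_DR · Δt = 2033 × 7200 s = 1.464 × 10^7 m³.
Over A = 1080 km², depth = V / A = 13.6 mm.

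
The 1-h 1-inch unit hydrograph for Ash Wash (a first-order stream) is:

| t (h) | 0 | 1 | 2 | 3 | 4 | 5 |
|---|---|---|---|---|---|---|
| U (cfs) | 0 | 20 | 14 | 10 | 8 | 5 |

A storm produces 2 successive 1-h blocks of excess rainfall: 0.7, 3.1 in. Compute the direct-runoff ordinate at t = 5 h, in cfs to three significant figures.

Q ≈ 28.3 cfs

By discrete convolution, Q_j = Σ (P_i / 1 in) · U_{j−i}.
At t = 5 h (j=5): Q = (0.7/1)·5 + (3.1/1)·8 = 28.3 cfs.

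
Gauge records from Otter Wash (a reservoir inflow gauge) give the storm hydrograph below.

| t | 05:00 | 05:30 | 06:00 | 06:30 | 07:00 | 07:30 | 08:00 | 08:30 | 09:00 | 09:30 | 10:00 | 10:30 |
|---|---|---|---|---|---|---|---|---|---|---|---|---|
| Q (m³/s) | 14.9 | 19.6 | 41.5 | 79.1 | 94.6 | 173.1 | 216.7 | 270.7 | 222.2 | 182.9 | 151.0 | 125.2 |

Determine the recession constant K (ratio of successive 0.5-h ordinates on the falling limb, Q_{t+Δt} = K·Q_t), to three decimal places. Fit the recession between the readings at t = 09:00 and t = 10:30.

Using the recession-limb readings at t = 09:00 and t = 10:30: Q falls from 222.2 to 125.2 m³/s over 3 intervals.
K = (Q₂/Q₁)^(1/3) = (125.2/222.2)^(1/3) = 0.826.

K ≈ 0.826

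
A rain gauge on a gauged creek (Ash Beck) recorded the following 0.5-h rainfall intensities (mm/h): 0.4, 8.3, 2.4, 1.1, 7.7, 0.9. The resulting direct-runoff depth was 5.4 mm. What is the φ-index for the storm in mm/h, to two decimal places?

φ ≈ 2.60 mm/h

Only the 2 blocks with intensity above φ contribute runoff: 8.3, 7.7 mm/h.
Σ(I−φ)·Δt = d  ⇒  (8.3+7.7 − 2φ)·0.5 = 5.4
φ = (16.00 − 5.4/0.5) / 2 = 2.60 mm/h.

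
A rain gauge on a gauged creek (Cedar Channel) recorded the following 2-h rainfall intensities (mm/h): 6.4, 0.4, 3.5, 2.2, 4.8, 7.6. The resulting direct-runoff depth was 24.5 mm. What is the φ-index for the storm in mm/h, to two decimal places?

φ ≈ 2.51 mm/h

Only the 4 blocks with intensity above φ contribute runoff: 6.4, 3.5, 4.8, 7.6 mm/h.
Σ(I−φ)·Δt = d  ⇒  (6.4+3.5+4.8+7.6 − 4φ)·2 = 24.5
φ = (22.30 − 24.5/2) / 4 = 2.51 mm/h.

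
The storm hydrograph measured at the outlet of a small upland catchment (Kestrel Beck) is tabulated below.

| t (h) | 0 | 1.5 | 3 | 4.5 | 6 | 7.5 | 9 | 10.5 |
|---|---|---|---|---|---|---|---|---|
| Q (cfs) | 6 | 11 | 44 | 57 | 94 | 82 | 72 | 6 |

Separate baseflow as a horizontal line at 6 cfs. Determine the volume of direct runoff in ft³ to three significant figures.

V ≈ 1.75 × 10^6 ft³

Direct-runoff ordinates (Q − Q_b): 0.0, 5.0, 38.0, 51.0, 88.0, 76.0, 66.0, 0.0 cfs.
ΣQ_DR = 324.0 cfs.
With Δt = 1.5 h = 5400 s, V = ΣQ_DR · Δt = 324.0 × 5400 = 1.75 × 10^6 ft³.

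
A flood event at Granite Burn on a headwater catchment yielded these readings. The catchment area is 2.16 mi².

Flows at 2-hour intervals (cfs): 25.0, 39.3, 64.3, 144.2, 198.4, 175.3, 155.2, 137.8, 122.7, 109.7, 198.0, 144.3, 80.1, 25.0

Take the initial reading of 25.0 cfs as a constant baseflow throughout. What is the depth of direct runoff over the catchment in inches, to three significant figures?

Direct runoff: 0.0, 14.3, 39.3, 119.2, 173.4, 150.3, 130.2, 112.8, 97.7, 84.7, 173.0, 119.3, 55.1, 0.0 cfs; ΣQ_DR = 1269 cfs.
V = ΣQ_DR · Δt = 1269 × 7200 s = 9.139 × 10^6 ft³.
Over A = 2.16 mi², depth = V / A = 1.82 in.

d ≈ 1.82 in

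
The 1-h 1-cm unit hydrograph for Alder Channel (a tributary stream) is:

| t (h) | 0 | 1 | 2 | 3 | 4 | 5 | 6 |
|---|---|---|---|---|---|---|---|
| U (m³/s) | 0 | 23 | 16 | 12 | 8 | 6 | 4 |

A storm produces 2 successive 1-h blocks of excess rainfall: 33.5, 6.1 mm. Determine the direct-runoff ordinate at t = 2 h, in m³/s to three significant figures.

Q ≈ 67.6 m³/s

By discrete convolution, Q_j = Σ (P_i / 10 mm) · U_{j−i}.
At t = 2 h (j=2): Q = (33.5/10)·16 + (6.1/10)·23 = 67.6 m³/s.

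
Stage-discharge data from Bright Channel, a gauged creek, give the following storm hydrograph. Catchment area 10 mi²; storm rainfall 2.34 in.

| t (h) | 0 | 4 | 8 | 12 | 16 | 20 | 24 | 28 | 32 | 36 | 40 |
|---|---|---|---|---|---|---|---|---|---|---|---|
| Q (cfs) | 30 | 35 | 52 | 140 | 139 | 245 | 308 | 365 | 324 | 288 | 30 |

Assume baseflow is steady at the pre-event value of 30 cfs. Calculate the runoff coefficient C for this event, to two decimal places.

ΣQ_DR = 1626 cfs; V = ΣQ_DR·Δt = 2.341 × 10^7 ft³.
Runoff depth d = V / A = 1.008 in.
C = d / P = 1.008 / 2.34 = 0.43.

C ≈ 0.43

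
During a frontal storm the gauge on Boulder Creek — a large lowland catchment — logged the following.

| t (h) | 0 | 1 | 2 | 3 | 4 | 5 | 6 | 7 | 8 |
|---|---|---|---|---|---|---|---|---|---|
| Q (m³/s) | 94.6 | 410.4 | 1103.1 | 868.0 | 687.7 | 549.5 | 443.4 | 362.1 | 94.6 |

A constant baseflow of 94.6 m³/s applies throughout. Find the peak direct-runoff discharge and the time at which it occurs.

Q_p = 1008.5 m³/s at t = 2 h

Subtracting baseflow gives direct-runoff ordinates: 0.0, 315.8, 1008.5, 773.4, 593.1, 454.9, 348.8, 267.5, 0.0 m³/s.
The maximum is 1008.5 m³/s, occurring at the reading for t = 2 h.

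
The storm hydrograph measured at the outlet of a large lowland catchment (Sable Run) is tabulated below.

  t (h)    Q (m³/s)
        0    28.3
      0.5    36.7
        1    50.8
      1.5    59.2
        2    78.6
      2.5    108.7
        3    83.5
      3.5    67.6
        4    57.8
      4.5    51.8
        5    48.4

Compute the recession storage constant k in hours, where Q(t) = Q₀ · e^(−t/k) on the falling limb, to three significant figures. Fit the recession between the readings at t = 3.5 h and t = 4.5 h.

On the falling limb, Q drops from 67.6 to 51.8 m³/s between t = 3.5 h and t = 4.5 h (Δt = 1 h).
k = −Δt / ln(Q₂/Q₁) = −1 / ln(51.8/67.6) = 3.76 h.

k ≈ 3.76 h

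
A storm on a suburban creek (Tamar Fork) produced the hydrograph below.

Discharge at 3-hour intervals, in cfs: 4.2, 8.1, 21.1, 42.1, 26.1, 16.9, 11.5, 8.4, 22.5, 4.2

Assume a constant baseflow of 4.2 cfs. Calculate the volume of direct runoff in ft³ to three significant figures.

V ≈ 1.33 × 10^6 ft³

Direct-runoff ordinates (Q − Q_b): 0.0, 3.9, 16.9, 37.9, 21.9, 12.7, 7.3, 4.2, 18.3, 0.0 cfs.
ΣQ_DR = 123.1 cfs.
With Δt = 3 h = 10800 s, V = ΣQ_DR · Δt = 123.1 × 10800 = 1.33 × 10^6 ft³.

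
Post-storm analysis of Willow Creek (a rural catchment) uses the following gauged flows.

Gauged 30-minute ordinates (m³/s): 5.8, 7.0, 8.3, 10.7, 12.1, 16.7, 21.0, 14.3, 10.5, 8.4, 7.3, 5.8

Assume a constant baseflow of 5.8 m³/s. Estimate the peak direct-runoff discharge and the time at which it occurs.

Q_p = 15.2 m³/s at t = 3 h

Subtracting baseflow gives direct-runoff ordinates: 0.0, 1.2, 2.5, 4.9, 6.3, 10.9, 15.2, 8.5, 4.7, 2.6, 1.5, 0.0 m³/s.
The maximum is 15.2 m³/s, occurring at the reading for t = 3 h.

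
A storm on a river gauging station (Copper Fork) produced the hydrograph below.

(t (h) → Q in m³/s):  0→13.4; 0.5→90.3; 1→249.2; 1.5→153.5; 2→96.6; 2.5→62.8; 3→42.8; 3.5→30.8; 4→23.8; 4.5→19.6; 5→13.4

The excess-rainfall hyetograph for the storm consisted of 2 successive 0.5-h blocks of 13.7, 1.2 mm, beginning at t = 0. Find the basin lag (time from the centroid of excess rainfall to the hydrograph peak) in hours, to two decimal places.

t_L ≈ 0.71 h

Centroid of excess rainfall: t_c = Σ P_i·t̄_i / ΣP_i = 0.2903 h (block centres at 0.25, 0.75 h).
Hydrograph peak occurs at t = 1 h, so basin lag t_L = 1 − 0.2903 = 0.71 h.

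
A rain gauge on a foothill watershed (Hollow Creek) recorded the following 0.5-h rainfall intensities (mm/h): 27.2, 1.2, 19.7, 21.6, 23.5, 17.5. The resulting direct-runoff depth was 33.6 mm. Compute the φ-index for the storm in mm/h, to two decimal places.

φ ≈ 8.46 mm/h

Only the 5 blocks with intensity above φ contribute runoff: 27.2, 19.7, 21.6, 23.5, 17.5 mm/h.
Σ(I−φ)·Δt = d  ⇒  (27.2+19.7+21.6+23.5+17.5 − 5φ)·0.5 = 33.6
φ = (109.5 − 33.6/0.5) / 5 = 8.46 mm/h.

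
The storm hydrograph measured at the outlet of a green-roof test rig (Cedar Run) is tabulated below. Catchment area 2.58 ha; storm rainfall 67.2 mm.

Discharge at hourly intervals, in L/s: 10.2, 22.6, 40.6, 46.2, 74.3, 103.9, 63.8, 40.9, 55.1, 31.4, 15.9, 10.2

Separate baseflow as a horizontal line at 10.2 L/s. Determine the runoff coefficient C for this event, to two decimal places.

C ≈ 0.82

ΣQ_DR = 392.7 L/s; V = ΣQ_DR·Δt = 1.414 × 10^6 L.
Runoff depth d = V / A = 54.80 mm.
C = d / P = 54.80 / 67.2 = 0.82.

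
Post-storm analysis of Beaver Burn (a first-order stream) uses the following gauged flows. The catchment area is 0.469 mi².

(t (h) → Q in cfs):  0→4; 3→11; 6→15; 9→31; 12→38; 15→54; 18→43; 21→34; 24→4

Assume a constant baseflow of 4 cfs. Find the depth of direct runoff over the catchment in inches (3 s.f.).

d ≈ 1.96 in

Direct runoff: 0.0, 7.0, 11.0, 27.0, 34.0, 50.0, 39.0, 30.0, 0.0 cfs; ΣQ_DR = 198.0 cfs.
V = ΣQ_DR · Δt = 198.0 × 10800 s = 2.138 × 10^6 ft³.
Over A = 0.469 mi², depth = V / A = 1.96 in.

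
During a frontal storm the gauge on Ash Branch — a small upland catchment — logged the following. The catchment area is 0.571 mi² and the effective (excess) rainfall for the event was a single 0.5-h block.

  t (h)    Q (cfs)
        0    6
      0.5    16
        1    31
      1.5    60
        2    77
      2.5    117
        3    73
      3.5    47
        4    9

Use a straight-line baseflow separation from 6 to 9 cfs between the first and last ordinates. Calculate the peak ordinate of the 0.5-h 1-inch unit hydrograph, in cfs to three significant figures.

U_p ≈ 218 cfs

Direct runoff: 0.00, 9.62, 24.25, 52.88, 69.50, 109.12, 64.75, 38.38, 0.00 cfs; ΣQ_DR = 368.5 cfs, peak = 109.12 cfs.
Runoff depth d = ΣQ_DR·Δt / A = 368.5 × 1800 / (0.571 mi²) = 0.5000 in.
The 1-inch UH is the DRH scaled by (1 in)/d, so U_p = 109.12 × 1/0.5000 = 218 cfs.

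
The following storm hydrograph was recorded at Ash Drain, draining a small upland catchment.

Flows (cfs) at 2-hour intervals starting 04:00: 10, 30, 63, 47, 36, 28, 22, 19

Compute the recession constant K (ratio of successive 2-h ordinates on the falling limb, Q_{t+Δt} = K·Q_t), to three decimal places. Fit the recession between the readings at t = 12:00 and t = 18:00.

K ≈ 0.808

Using the recession-limb readings at t = 12:00 and t = 18:00: Q falls from 36 to 19 cfs over 3 intervals.
K = (Q₂/Q₁)^(1/3) = (19/36)^(1/3) = 0.808.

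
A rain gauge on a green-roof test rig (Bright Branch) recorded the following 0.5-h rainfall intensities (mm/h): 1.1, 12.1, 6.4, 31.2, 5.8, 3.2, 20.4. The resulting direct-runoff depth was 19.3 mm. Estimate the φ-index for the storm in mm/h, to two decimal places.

Only the 3 blocks with intensity above φ contribute runoff: 12.1, 31.2, 20.4 mm/h.
Σ(I−φ)·Δt = d  ⇒  (12.1+31.2+20.4 − 3φ)·0.5 = 19.3
φ = (63.70 − 19.3/0.5) / 3 = 8.37 mm/h.

φ ≈ 8.37 mm/h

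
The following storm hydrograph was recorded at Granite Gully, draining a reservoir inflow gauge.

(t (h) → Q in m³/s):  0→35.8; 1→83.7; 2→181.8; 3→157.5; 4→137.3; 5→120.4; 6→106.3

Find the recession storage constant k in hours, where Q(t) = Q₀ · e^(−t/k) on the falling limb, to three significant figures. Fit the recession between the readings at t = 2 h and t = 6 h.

On the falling limb, Q drops from 181.8 to 106.3 m³/s between t = 2 h and t = 6 h (Δt = 4 h).
k = −Δt / ln(Q₂/Q₁) = −4 / ln(106.3/181.8) = 7.45 h.

k ≈ 7.45 h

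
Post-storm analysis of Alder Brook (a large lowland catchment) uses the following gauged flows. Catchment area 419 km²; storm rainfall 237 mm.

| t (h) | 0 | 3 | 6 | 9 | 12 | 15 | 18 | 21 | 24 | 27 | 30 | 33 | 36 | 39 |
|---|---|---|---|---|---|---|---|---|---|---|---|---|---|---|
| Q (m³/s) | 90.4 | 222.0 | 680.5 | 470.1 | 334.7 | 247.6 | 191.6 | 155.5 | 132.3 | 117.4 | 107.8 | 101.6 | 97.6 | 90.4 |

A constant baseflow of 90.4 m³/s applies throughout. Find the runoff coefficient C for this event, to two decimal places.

C ≈ 0.19

ΣQ_DR = 1774 m³/s; V = ΣQ_DR·Δt = 1.916 × 10^7 m³.
Runoff depth d = V / A = 45.72 mm.
C = d / P = 45.72 / 237 = 0.19.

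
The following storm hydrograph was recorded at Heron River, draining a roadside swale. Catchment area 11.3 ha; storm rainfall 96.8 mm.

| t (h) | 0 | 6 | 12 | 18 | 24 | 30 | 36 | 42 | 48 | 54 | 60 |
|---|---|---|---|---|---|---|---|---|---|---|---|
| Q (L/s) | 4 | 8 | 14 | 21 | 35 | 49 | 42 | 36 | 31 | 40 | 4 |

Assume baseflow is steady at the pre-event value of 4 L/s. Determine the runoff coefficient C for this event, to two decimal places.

C ≈ 0.47

ΣQ_DR = 240.0 L/s; V = ΣQ_DR·Δt = 5.184 × 10^6 L.
Runoff depth d = V / A = 45.88 mm.
C = d / P = 45.88 / 96.8 = 0.47.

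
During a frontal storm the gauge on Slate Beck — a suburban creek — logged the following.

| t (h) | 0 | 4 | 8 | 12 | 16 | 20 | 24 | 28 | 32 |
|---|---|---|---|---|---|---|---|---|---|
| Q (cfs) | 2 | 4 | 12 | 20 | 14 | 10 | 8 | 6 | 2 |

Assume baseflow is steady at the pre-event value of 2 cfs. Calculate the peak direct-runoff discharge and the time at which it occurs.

Q_p = 18.0 cfs at t = 12 h

Subtracting baseflow gives direct-runoff ordinates: 0.0, 2.0, 10.0, 18.0, 12.0, 8.0, 6.0, 4.0, 0.0 cfs.
The maximum is 18.0 cfs, occurring at the reading for t = 12 h.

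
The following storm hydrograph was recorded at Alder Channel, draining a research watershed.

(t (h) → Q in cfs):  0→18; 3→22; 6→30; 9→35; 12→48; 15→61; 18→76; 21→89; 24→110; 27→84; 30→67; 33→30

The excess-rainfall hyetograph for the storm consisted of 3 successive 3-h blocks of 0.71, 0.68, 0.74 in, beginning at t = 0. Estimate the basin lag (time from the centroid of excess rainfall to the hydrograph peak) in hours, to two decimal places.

Centroid of excess rainfall: t_c = Σ P_i·t̄_i / ΣP_i = 4.5423 h (block centres at 1.5, 4.5, 7.5 h).
Hydrograph peak occurs at t = 24 h, so basin lag t_L = 24 − 4.5423 = 19.46 h.

t_L ≈ 19.46 h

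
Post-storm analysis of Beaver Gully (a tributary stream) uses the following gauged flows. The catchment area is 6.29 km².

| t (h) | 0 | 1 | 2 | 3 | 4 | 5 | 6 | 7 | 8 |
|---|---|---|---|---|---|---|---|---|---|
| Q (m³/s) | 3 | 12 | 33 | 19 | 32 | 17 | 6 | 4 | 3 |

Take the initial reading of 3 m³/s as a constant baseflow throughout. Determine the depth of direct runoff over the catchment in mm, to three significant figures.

Direct runoff: 0.0, 9.0, 30.0, 16.0, 29.0, 14.0, 3.0, 1.0, 0.0 m³/s; ΣQ_DR = 102.0 m³/s.
V = ΣQ_DR · Δt = 102.0 × 3600 s = 3.672 × 10^5 m³.
Over A = 6.29 km², depth = V / A = 58.4 mm.

d ≈ 58.4 mm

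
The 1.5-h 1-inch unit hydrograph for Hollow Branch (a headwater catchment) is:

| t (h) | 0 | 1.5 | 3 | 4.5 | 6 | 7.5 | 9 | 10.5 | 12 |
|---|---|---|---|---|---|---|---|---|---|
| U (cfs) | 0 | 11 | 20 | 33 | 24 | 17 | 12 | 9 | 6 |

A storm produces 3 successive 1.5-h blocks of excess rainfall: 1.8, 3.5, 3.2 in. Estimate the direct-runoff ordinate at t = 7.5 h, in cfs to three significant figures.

Q ≈ 220 cfs

By discrete convolution, Q_j = Σ (P_i / 1 in) · U_{j−i}.
At t = 7.5 h (j=5): Q = (1.8/1)·17 + (3.5/1)·24 + (3.2/1)·33 = 220 cfs.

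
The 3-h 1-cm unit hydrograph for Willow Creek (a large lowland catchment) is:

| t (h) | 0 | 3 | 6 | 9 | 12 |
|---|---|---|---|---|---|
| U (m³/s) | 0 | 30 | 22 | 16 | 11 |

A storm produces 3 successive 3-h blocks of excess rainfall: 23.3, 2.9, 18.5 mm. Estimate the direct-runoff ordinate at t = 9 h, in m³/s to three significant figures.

Q ≈ 99.2 m³/s

By discrete convolution, Q_j = Σ (P_i / 10 mm) · U_{j−i}.
At t = 9 h (j=3): Q = (23.3/10)·16 + (2.9/10)·22 + (18.5/10)·30 = 99.2 m³/s.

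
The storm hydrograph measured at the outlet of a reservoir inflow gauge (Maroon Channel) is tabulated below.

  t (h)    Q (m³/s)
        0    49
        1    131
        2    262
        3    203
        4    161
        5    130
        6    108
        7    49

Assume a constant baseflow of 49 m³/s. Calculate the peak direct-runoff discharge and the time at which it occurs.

Q_p = 213.0 m³/s at t = 2 h

Subtracting baseflow gives direct-runoff ordinates: 0.0, 82.0, 213.0, 154.0, 112.0, 81.0, 59.0, 0.0 m³/s.
The maximum is 213.0 m³/s, occurring at the reading for t = 2 h.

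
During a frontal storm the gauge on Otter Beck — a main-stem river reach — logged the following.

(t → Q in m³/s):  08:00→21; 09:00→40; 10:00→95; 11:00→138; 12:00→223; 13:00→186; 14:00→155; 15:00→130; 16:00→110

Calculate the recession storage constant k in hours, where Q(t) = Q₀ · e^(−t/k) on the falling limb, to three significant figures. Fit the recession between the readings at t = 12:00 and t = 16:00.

On the falling limb, Q drops from 223 to 110 m³/s between t = 12:00 and t = 16:00 (Δt = 4 h).
k = −Δt / ln(Q₂/Q₁) = −4 / ln(110/223) = 5.66 h.

k ≈ 5.66 h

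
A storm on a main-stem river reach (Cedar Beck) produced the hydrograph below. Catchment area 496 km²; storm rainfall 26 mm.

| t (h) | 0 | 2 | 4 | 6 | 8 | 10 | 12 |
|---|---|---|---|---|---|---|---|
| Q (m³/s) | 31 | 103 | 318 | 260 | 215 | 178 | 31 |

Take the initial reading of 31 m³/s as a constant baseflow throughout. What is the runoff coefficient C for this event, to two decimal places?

ΣQ_DR = 919.0 m³/s; V = ΣQ_DR·Δt = 6.617 × 10^6 m³.
Runoff depth d = V / A = 13.34 mm.
C = d / P = 13.34 / 26 = 0.51.

C ≈ 0.51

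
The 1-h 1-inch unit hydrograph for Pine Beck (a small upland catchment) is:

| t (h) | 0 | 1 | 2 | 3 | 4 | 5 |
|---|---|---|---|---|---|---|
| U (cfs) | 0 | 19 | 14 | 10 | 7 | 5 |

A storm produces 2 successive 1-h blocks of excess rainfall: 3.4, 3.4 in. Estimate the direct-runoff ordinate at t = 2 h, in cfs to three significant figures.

By discrete convolution, Q_j = Σ (P_i / 1 in) · U_{j−i}.
At t = 2 h (j=2): Q = (3.4/1)·14 + (3.4/1)·19 = 112 cfs.

Q ≈ 112 cfs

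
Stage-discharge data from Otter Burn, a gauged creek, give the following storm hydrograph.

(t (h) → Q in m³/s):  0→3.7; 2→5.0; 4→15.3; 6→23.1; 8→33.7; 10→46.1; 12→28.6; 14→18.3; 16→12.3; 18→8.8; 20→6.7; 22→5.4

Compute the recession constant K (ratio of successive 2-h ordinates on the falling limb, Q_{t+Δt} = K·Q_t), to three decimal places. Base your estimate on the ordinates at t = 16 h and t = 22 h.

Using the recession-limb readings at t = 16 h and t = 22 h: Q falls from 12.3 to 5.4 m³/s over 3 intervals.
K = (Q₂/Q₁)^(1/3) = (5.4/12.3)^(1/3) = 0.760.

K ≈ 0.760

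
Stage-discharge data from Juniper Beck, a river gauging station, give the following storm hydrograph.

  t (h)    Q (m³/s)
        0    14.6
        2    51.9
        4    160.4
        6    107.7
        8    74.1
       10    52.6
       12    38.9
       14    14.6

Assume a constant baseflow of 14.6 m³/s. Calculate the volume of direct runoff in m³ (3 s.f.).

V ≈ 2.87 × 10^6 m³

Direct-runoff ordinates (Q − Q_b): 0.0, 37.3, 145.8, 93.1, 59.5, 38.0, 24.3, 0.0 m³/s.
ΣQ_DR = 398.0 m³/s.
With Δt = 2 h = 7200 s, V = ΣQ_DR · Δt = 398.0 × 7200 = 2.87 × 10^6 m³.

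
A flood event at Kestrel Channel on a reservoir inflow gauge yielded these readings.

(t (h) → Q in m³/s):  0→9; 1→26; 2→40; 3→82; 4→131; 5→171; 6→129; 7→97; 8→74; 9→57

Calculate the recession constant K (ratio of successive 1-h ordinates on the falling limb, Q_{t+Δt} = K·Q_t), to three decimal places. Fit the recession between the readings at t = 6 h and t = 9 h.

K ≈ 0.762

Using the recession-limb readings at t = 6 h and t = 9 h: Q falls from 129 to 57 m³/s over 3 intervals.
K = (Q₂/Q₁)^(1/3) = (57/129)^(1/3) = 0.762.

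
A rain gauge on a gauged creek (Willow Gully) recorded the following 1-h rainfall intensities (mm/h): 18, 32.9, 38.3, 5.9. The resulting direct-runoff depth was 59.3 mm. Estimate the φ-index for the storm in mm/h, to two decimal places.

φ ≈ 9.97 mm/h

Only the 3 blocks with intensity above φ contribute runoff: 18, 32.9, 38.3 mm/h.
Σ(I−φ)·Δt = d  ⇒  (18+32.9+38.3 − 3φ)·1 = 59.3
φ = (89.20 − 59.3/1) / 3 = 9.97 mm/h.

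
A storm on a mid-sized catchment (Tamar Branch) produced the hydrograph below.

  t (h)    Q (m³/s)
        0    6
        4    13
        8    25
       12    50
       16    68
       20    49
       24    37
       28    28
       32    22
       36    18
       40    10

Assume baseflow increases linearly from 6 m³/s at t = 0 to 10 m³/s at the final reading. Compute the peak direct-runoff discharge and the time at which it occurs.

Subtracting baseflow gives direct-runoff ordinates: 0.00, 6.60, 18.20, 42.80, 60.40, 41.00, 28.60, 19.20, 12.80, 8.40, 0.00 m³/s.
The maximum is 60.40 m³/s, occurring at the reading for t = 16 h.

Q_p = 60.40 m³/s at t = 16 h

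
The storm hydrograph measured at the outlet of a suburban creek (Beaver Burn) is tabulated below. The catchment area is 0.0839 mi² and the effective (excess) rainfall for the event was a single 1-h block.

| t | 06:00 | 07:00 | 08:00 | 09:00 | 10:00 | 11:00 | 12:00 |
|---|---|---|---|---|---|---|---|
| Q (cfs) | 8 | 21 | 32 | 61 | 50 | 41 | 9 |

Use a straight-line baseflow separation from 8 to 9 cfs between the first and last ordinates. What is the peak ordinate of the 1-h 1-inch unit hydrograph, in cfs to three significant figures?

Direct runoff: 0.00, 12.83, 23.67, 52.50, 41.33, 32.17, 0.00 cfs; ΣQ_DR = 162.5 cfs, peak = 52.50 cfs.
Runoff depth d = ΣQ_DR·Δt / A = 162.5 × 3600 / (0.0839 mi²) = 3.001 in.
The 1-inch UH is the DRH scaled by (1 in)/d, so U_p = 52.50 × 1/3.001 = 17.5 cfs.

U_p ≈ 17.5 cfs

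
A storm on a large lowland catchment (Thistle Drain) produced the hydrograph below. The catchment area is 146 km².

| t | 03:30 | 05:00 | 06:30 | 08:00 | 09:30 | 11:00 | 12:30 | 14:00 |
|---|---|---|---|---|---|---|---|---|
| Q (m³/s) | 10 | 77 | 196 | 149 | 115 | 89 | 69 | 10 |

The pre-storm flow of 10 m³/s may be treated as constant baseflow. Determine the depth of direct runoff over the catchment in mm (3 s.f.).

Direct runoff: 0.0, 67.0, 186.0, 139.0, 105.0, 79.0, 59.0, 0.0 m³/s; ΣQ_DR = 635.0 m³/s.
V = ΣQ_DR · Δt = 635.0 × 5400 s = 3.429 × 10^6 m³.
Over A = 146 km², depth = V / A = 23.5 mm.

d ≈ 23.5 mm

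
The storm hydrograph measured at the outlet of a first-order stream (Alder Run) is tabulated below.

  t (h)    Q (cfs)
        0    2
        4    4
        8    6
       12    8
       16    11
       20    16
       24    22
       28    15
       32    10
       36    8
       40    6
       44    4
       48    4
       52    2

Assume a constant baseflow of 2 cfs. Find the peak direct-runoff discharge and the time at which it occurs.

Subtracting baseflow gives direct-runoff ordinates: 0.0, 2.0, 4.0, 6.0, 9.0, 14.0, 20.0, 13.0, 8.0, 6.0, 4.0, 2.0, 2.0, 0.0 cfs.
The maximum is 20.0 cfs, occurring at the reading for t = 24 h.

Q_p = 20.0 cfs at t = 24 h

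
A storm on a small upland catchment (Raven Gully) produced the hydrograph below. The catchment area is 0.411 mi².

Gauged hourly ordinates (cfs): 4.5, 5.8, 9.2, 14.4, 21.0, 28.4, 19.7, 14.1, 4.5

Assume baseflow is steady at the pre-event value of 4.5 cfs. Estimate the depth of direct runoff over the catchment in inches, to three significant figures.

Direct runoff: 0.0, 1.3, 4.7, 9.9, 16.5, 23.9, 15.2, 9.6, 0.0 cfs; ΣQ_DR = 81.10 cfs.
V = ΣQ_DR · Δt = 81.10 × 3600 s = 2.920 × 10^5 ft³.
Over A = 0.411 mi², depth = V / A = 0.306 in.

d ≈ 0.306 in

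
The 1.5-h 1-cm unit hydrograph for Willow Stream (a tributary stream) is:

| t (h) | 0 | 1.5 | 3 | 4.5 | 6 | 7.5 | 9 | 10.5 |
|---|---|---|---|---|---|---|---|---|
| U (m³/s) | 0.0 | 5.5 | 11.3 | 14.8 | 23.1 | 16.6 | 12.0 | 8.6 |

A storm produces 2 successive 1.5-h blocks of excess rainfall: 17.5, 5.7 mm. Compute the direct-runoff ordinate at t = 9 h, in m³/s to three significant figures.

By discrete convolution, Q_j = Σ (P_i / 10 mm) · U_{j−i}.
At t = 9 h (j=6): Q = (17.5/10)·12.0 + (5.7/10)·16.6 = 30.5 m³/s.

Q ≈ 30.5 m³/s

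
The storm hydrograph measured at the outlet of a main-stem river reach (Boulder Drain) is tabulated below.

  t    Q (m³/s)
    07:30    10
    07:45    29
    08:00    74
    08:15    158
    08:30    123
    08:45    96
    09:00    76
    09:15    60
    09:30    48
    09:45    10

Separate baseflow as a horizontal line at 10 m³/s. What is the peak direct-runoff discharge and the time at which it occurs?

Subtracting baseflow gives direct-runoff ordinates: 0.0, 19.0, 64.0, 148.0, 113.0, 86.0, 66.0, 50.0, 38.0, 0.0 m³/s.
The maximum is 148.0 m³/s, occurring at the reading for t = 08:15.

Q_p = 148.0 m³/s at t = 08:15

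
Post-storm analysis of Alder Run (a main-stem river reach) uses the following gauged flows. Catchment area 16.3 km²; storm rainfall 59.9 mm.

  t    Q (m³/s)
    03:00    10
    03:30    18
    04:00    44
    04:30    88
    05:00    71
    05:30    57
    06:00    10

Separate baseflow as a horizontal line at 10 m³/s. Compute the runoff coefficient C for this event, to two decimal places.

C ≈ 0.42

ΣQ_DR = 228.0 m³/s; V = ΣQ_DR·Δt = 4.104 × 10^5 m³.
Runoff depth d = V / A = 25.18 mm.
C = d / P = 25.18 / 59.9 = 0.42.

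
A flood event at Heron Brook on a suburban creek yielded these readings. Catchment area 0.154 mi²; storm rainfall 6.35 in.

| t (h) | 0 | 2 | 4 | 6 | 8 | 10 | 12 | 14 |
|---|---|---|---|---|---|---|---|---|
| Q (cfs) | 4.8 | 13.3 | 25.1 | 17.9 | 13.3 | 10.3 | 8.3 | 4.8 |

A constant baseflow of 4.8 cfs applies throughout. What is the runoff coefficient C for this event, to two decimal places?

C ≈ 0.19

ΣQ_DR = 59.40 cfs; V = ΣQ_DR·Δt = 4.277 × 10^5 ft³.
Runoff depth d = V / A = 1.195 in.
C = d / P = 1.195 / 6.35 = 0.19.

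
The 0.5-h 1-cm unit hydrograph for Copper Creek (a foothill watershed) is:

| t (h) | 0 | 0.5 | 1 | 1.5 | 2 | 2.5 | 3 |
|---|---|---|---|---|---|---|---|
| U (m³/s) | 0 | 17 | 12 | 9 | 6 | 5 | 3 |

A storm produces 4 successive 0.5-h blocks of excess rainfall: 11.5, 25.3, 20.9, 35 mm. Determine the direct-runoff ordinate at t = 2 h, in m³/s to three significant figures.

By discrete convolution, Q_j = Σ (P_i / 10 mm) · U_{j−i}.
At t = 2 h (j=4): Q = (11.5/10)·6 + (25.3/10)·9 + (20.9/10)·12 + (35/10)·17 = 114 m³/s.

Q ≈ 114 m³/s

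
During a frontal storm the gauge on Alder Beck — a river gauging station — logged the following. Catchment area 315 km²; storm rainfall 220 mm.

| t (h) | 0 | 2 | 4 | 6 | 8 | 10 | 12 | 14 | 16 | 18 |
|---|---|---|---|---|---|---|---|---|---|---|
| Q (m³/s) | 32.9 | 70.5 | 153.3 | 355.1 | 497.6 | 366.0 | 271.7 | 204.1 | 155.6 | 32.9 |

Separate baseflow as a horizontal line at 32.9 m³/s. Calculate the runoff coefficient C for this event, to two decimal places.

ΣQ_DR = 1811 m³/s; V = ΣQ_DR·Δt = 1.304 × 10^7 m³.
Runoff depth d = V / A = 41.39 mm.
C = d / P = 41.39 / 220 = 0.19.

C ≈ 0.19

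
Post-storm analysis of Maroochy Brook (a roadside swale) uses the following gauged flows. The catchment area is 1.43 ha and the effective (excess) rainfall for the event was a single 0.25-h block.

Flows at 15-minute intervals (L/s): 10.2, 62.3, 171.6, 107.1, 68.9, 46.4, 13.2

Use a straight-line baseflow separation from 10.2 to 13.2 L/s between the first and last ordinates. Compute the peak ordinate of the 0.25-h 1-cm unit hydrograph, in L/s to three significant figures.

U_p ≈ 64.1 L/s

Direct runoff: 0.00, 51.60, 160.40, 95.40, 56.70, 33.70, 0.00 L/s; ΣQ_DR = 397.8 L/s, peak = 160.40 L/s.
Runoff depth d = ΣQ_DR·Δt / A = 397.8 × 900 / (1.43 ha) = 25.04 mm.
The 1-cm UH is the DRH scaled by (10 mm)/d, so U_p = 160.40 × 10/25.04 = 64.1 L/s.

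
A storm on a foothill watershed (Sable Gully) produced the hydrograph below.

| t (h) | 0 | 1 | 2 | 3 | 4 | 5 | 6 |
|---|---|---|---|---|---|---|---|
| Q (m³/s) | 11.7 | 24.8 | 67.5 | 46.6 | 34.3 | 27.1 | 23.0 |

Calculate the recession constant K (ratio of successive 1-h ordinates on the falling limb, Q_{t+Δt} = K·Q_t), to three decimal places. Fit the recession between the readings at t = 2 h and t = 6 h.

K ≈ 0.764

Using the recession-limb readings at t = 2 h and t = 6 h: Q falls from 67.5 to 23.0 m³/s over 4 intervals.
K = (Q₂/Q₁)^(1/4) = (23.0/67.5)^(1/4) = 0.764.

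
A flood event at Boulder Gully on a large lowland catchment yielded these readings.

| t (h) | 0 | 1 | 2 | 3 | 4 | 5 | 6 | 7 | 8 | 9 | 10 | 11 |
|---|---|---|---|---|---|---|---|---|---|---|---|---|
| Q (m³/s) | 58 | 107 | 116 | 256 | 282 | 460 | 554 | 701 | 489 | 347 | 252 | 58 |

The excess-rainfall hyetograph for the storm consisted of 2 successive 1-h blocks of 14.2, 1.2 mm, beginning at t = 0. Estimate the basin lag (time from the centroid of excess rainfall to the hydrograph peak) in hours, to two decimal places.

Centroid of excess rainfall: t_c = Σ P_i·t̄_i / ΣP_i = 0.5779 h (block centres at 0.5, 1.5 h).
Hydrograph peak occurs at t = 7 h, so basin lag t_L = 7 − 0.5779 = 6.42 h.

t_L ≈ 6.42 h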